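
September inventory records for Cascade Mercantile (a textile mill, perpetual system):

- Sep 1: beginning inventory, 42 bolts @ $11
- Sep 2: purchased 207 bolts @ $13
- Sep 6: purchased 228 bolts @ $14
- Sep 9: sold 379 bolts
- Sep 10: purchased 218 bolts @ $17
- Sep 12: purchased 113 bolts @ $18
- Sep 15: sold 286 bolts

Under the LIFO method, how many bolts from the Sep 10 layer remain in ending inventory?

45

Sep 9, 379 sold [LIFO — newest first]: 228 @ $14 + 151 @ $13 = $5,155
Sep 15, 286 sold [LIFO — newest first]: 113 @ $18 + 173 @ $17 = $4,975
Total COGS = $5,155 + $4,975 = $10,130
Ending inventory: 42 @ $11 + 56 @ $13 + 45 @ $17 = $1,955
Check: goods available $12,085 = COGS $10,130 + ending $1,955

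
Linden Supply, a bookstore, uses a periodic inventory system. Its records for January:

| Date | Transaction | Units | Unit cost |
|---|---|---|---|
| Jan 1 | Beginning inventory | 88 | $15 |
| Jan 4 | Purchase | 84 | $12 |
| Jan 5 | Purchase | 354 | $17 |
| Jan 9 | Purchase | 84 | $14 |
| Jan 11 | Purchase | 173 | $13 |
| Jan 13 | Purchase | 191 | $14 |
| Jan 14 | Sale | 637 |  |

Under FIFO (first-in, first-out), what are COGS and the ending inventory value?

COGS = $9,873; ending inventory = $4,572

Jan 14, 637 sold [FIFO — oldest first]: 88 @ $15 + 84 @ $12 + 354 @ $17 + 84 @ $14 + 27 @ $13 = $9,873
Ending inventory: 146 @ $13 + 191 @ $14 = $4,572
Check: goods available $14,445 = COGS $9,873 + ending $4,572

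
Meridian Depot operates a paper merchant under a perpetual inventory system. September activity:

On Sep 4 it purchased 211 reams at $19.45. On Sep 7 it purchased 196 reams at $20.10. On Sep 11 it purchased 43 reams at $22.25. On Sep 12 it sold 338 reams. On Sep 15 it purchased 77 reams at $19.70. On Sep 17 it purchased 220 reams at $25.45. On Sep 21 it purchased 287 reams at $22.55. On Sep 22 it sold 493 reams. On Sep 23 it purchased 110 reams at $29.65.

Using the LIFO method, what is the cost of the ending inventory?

Sep 12, 338 sold [LIFO — newest first]: 43 @ $22.25 + 196 @ $20.10 + 99 @ $19.45 = $6,821.90
Sep 22, 493 sold [LIFO — newest first]: 287 @ $22.55 + 206 @ $25.45 = $11,714.55
Total COGS = $6,821.90 + $11,714.55 = $18,536.45
Ending inventory: 112 @ $19.45 + 77 @ $19.70 + 14 @ $25.45 + 110 @ $29.65 = $7,313.10
Check: goods available $25,849.55 = COGS $18,536.45 + ending $7,313.10

Ending inventory = $7,313.10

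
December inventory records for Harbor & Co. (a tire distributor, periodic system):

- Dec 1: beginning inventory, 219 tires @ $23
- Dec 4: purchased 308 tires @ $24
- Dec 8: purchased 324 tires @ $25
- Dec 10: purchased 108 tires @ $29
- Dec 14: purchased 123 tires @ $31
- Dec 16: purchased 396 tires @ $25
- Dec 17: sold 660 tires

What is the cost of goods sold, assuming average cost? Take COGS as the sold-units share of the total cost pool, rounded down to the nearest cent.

COGS = $16,689.33

Dec 17, sell 660: 660/1478 × $37,374.00 → $16,689.33
Ending inventory (cost pool remaining) = $20,684.67
Check: goods available $37,374.00 = COGS $16,689.33 + ending $20,684.67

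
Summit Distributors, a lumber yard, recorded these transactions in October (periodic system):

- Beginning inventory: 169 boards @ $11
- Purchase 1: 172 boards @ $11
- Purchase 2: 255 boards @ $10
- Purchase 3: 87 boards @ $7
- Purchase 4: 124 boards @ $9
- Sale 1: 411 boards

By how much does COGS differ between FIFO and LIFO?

FIFO COGS: 169 @ $11 + 172 @ $11 + 70 @ $10 = $4,451
LIFO COGS: 124 @ $9 + 87 @ $7 + 200 @ $10 = $3,725
Difference = |$4,451 − $3,725| = $726

$726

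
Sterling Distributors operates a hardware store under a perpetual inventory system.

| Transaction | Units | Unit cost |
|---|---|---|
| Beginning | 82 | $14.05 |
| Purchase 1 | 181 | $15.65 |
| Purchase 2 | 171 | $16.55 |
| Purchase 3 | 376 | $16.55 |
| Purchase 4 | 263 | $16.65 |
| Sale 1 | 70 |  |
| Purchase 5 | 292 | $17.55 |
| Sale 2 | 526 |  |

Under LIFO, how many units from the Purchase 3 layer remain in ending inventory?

335

Sale 1 (70) [LIFO — newest first]: 70 @ $16.65 = $1,165.50
Sale 2 (526) [LIFO — newest first]: 292 @ $17.55 + 193 @ $16.65 + 41 @ $16.55 = $9,016.60
Total COGS = $1,165.50 + $9,016.60 = $10,182.10
Ending inventory: 82 @ $14.05 + 181 @ $15.65 + 171 @ $16.55 + 335 @ $16.55 = $12,359.05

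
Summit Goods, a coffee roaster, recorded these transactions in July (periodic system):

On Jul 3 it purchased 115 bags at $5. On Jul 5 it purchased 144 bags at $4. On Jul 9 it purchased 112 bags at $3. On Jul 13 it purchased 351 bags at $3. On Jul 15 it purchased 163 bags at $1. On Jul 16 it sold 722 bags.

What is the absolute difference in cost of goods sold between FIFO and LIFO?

$604

FIFO COGS: 115 @ $5 + 144 @ $4 + 112 @ $3 + 351 @ $3 = $2,540
LIFO COGS: 163 @ $1 + 351 @ $3 + 112 @ $3 + 96 @ $4 = $1,936
Difference = |$2,540 − $1,936| = $604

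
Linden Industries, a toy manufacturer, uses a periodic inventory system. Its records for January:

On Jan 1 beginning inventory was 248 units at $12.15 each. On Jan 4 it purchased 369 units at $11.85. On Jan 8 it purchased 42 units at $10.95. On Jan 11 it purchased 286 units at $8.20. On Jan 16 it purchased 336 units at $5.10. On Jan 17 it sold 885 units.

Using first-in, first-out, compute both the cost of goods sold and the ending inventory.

Jan 17, 885 sold [FIFO — oldest first]: 248 @ $12.15 + 369 @ $11.85 + 42 @ $10.95 + 226 @ $8.20 = $9,698.95
Ending inventory: 60 @ $8.20 + 336 @ $5.10 = $2,205.60
Check: goods available $11,904.55 = COGS $9,698.95 + ending $2,205.60

COGS = $9,698.95; ending inventory = $2,205.60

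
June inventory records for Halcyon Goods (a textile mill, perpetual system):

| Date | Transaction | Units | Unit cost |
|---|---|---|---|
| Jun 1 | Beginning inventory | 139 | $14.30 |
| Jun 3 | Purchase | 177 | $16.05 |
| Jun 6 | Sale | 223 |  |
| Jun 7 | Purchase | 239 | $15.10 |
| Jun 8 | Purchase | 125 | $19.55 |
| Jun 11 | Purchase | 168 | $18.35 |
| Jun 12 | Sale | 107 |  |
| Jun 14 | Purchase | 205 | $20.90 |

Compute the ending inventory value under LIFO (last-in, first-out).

Jun 6, 223 sold [LIFO — newest first]: 177 @ $16.05 + 46 @ $14.30 = $3,498.65
Jun 12, 107 sold [LIFO — newest first]: 107 @ $18.35 = $1,963.45
Total COGS = $3,498.65 + $1,963.45 = $5,462.10
Ending inventory: 93 @ $14.30 + 239 @ $15.10 + 125 @ $19.55 + 61 @ $18.35 + 205 @ $20.90 = $12,786.40

Ending inventory = $12,786.40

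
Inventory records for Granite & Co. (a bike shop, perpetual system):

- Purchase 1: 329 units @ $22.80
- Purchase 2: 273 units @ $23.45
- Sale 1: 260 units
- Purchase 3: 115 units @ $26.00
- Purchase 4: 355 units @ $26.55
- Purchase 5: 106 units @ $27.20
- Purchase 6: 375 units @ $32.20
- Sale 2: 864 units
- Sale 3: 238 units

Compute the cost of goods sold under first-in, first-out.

Sale 1 (260) [FIFO — oldest first]: 260 @ $22.80 = $5,928.00
Sale 2 (864) [FIFO — oldest first]: 69 @ $22.80 + 273 @ $23.45 + 115 @ $26.00 + 355 @ $26.55 + 52 @ $27.20 = $21,804.70
Sale 3 (238) [FIFO — oldest first]: 54 @ $27.20 + 184 @ $32.20 = $7,393.60
Total COGS = $5,928.00 + $21,804.70 + $7,393.60 = $35,126.30
Ending inventory: 191 @ $32.20 = $6,150.20

COGS = $35,126.30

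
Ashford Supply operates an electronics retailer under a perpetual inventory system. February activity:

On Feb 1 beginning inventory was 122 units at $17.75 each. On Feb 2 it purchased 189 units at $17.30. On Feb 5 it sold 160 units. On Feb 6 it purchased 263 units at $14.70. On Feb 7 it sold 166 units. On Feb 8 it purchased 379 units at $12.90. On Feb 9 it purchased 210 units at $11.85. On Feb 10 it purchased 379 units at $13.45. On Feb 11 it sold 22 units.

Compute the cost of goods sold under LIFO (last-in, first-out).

Feb 5, 160 sold [LIFO — newest first]: 160 @ $17.30 = $2,768.00
Feb 7, 166 sold [LIFO — newest first]: 166 @ $14.70 = $2,440.20
Feb 11, 22 sold [LIFO — newest first]: 22 @ $13.45 = $295.90
Total COGS = $2,768.00 + $2,440.20 + $295.90 = $5,504.10
Ending inventory: 122 @ $17.75 + 29 @ $17.30 + 97 @ $14.70 + 379 @ $12.90 + 210 @ $11.85 + 357 @ $13.45 = $16,272.35

COGS = $5,504.10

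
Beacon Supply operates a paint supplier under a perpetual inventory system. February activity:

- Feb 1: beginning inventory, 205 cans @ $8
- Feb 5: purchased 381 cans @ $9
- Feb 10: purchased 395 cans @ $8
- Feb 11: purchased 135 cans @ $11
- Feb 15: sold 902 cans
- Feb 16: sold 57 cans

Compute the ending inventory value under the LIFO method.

Ending inventory = $1,256

Feb 15, 902 sold [LIFO — newest first]: 135 @ $11 + 395 @ $8 + 372 @ $9 = $7,993
Feb 16, 57 sold [LIFO — newest first]: 9 @ $9 + 48 @ $8 = $465
Total COGS = $7,993 + $465 = $8,458
Ending inventory: 157 @ $8 = $1,256
Check: goods available $9,714 = COGS $8,458 + ending $1,256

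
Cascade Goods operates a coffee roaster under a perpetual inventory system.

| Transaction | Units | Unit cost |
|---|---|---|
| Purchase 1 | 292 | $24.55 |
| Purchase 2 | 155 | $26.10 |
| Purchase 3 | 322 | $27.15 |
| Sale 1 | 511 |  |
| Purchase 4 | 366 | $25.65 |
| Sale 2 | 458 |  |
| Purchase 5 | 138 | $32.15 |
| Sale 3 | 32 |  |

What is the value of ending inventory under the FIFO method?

Sale 1 (511) [FIFO — oldest first]: 292 @ $24.55 + 155 @ $26.10 + 64 @ $27.15 = $12,951.70
Sale 2 (458) [FIFO — oldest first]: 258 @ $27.15 + 200 @ $25.65 = $12,134.70
Sale 3 (32) [FIFO — oldest first]: 32 @ $25.65 = $820.80
Total COGS = $12,951.70 + $12,134.70 + $820.80 = $25,907.20
Ending inventory: 134 @ $25.65 + 138 @ $32.15 = $7,873.80
Check: goods available $33,781.00 = COGS $25,907.20 + ending $7,873.80

Ending inventory = $7,873.80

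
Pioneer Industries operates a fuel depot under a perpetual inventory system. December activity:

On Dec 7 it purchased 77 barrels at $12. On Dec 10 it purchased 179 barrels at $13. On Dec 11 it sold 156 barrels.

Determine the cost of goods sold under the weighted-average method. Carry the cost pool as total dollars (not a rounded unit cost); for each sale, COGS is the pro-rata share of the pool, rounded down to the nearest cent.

COGS = $1,981.07

After Dec 7: 77 on hand, pool $924.00 (≈ $12.0000 each)
After Dec 10: 256 on hand, pool $3,251.00 (≈ $12.6992 each)
Dec 11, sell 156: 156/256 × $3,251.00 → $1,981.07
Ending inventory (cost pool remaining) = $1,269.93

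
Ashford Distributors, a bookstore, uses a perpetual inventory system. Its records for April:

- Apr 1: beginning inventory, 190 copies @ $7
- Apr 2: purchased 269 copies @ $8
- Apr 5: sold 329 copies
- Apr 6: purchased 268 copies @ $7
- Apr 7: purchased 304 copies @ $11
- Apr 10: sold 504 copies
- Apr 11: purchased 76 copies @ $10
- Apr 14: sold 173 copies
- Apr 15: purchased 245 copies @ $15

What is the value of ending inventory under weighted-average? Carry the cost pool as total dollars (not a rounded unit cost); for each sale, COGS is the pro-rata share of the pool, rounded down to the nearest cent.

Ending inventory = $4,600.40

After Apr 1: 190 on hand, pool $1,330.00 (≈ $7.0000 each)
After Apr 2: 459 on hand, pool $3,482.00 (≈ $7.5861 each)
Apr 5, sell 329: 329/459 × $3,482.00 → $2,495.81
After Apr 6: 398 on hand, pool $2,862.19 (≈ $7.1914 each)
After Apr 7: 702 on hand, pool $6,206.19 (≈ $8.8407 each)
Apr 10, sell 504: 504/702 × $6,206.19 → $4,455.72
After Apr 11: 274 on hand, pool $2,510.47 (≈ $9.1623 each)
Apr 14, sell 173: 173/274 × $2,510.47 → $1,585.07
After Apr 15: 346 on hand, pool $4,600.40 (≈ $13.2960 each)
Total COGS = $2,495.81 + $4,455.72 + $1,585.07 = $8,536.60
Ending inventory (cost pool remaining) = $4,600.40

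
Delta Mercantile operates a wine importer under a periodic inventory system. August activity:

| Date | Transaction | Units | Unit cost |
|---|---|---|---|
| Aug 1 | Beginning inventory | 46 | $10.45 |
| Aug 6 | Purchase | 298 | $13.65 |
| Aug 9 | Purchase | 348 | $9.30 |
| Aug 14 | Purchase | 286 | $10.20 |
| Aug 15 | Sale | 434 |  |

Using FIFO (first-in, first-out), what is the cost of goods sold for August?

Aug 15, 434 sold [FIFO — oldest first]: 46 @ $10.45 + 298 @ $13.65 + 90 @ $9.30 = $5,385.40
Ending inventory: 258 @ $9.30 + 286 @ $10.20 = $5,316.60
Check: goods available $10,702.00 = COGS $5,385.40 + ending $5,316.60

COGS = $5,385.40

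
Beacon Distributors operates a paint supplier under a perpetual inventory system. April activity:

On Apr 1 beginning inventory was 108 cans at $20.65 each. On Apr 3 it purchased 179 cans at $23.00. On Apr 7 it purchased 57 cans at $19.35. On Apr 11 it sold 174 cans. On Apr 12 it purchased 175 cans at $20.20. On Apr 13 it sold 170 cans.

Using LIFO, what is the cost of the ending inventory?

Ending inventory = $3,757.20

Apr 11, 174 sold [LIFO — newest first]: 57 @ $19.35 + 117 @ $23.00 = $3,793.95
Apr 13, 170 sold [LIFO — newest first]: 170 @ $20.20 = $3,434.00
Total COGS = $3,793.95 + $3,434.00 = $7,227.95
Ending inventory: 108 @ $20.65 + 62 @ $23.00 + 5 @ $20.20 = $3,757.20
Check: goods available $10,985.15 = COGS $7,227.95 + ending $3,757.20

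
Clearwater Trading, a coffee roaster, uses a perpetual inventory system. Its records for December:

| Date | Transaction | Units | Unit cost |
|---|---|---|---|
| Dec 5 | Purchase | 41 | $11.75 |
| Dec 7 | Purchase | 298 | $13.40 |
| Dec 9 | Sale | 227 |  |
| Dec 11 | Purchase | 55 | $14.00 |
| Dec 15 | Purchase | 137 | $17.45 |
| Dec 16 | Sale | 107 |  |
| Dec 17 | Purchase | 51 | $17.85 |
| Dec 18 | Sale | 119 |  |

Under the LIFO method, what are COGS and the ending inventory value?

COGS = $6,874.80; ending inventory = $1,671.15

Dec 9, 227 sold [LIFO — newest first]: 227 @ $13.40 = $3,041.80
Dec 16, 107 sold [LIFO — newest first]: 107 @ $17.45 = $1,867.15
Dec 18, 119 sold [LIFO — newest first]: 51 @ $17.85 + 30 @ $17.45 + 38 @ $14.00 = $1,965.85
Total COGS = $3,041.80 + $1,867.15 + $1,965.85 = $6,874.80
Ending inventory: 41 @ $11.75 + 71 @ $13.40 + 17 @ $14.00 = $1,671.15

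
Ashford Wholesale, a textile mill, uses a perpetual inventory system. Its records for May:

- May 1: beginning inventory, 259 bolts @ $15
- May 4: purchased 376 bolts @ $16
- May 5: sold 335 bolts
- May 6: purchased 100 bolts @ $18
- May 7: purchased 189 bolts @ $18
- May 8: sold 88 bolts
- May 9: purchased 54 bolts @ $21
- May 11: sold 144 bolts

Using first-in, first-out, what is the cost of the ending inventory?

Ending inventory = $7,424

May 5, 335 sold [FIFO — oldest first]: 259 @ $15 + 76 @ $16 = $5,101
May 8, 88 sold [FIFO — oldest first]: 88 @ $16 = $1,408
May 11, 144 sold [FIFO — oldest first]: 144 @ $16 = $2,304
Total COGS = $5,101 + $1,408 + $2,304 = $8,813
Ending inventory: 68 @ $16 + 100 @ $18 + 189 @ $18 + 54 @ $21 = $7,424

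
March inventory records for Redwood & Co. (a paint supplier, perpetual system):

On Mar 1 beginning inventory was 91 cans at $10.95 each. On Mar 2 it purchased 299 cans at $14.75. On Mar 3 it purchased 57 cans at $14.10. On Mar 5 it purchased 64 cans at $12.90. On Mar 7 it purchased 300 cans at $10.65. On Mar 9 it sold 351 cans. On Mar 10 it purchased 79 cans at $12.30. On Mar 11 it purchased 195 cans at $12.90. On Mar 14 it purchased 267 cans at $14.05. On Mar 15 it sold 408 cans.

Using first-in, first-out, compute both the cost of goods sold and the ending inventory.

COGS = $9,677.20; ending inventory = $7,792.35

Mar 9, 351 sold [FIFO — oldest first]: 91 @ $10.95 + 260 @ $14.75 = $4,831.45
Mar 15, 408 sold [FIFO — oldest first]: 39 @ $14.75 + 57 @ $14.10 + 64 @ $12.90 + 248 @ $10.65 = $4,845.75
Total COGS = $4,831.45 + $4,845.75 = $9,677.20
Ending inventory: 52 @ $10.65 + 79 @ $12.30 + 195 @ $12.90 + 267 @ $14.05 = $7,792.35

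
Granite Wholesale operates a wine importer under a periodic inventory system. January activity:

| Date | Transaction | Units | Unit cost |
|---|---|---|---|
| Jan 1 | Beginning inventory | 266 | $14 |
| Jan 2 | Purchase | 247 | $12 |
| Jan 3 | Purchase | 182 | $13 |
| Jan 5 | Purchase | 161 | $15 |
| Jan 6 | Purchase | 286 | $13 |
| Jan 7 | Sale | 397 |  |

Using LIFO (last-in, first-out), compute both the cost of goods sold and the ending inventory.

COGS = $5,383; ending inventory = $9,804

Jan 7, 397 sold [LIFO — newest first]: 286 @ $13 + 111 @ $15 = $5,383
Ending inventory: 266 @ $14 + 247 @ $12 + 182 @ $13 + 50 @ $15 = $9,804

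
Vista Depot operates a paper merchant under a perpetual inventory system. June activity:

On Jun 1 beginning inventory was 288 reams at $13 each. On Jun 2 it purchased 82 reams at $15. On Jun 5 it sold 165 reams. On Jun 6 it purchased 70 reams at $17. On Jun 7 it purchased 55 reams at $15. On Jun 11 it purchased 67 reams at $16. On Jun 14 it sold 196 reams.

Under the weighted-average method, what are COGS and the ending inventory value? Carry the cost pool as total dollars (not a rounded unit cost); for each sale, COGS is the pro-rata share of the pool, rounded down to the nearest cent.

COGS = $5,102.77; ending inventory = $2,958.23

After Jun 1: 288 on hand, pool $3,744.00 (≈ $13.0000 each)
After Jun 2: 370 on hand, pool $4,974.00 (≈ $13.4432 each)
Jun 5, sell 165: 165/370 × $4,974.00 → $2,218.13
After Jun 6: 275 on hand, pool $3,945.87 (≈ $14.3486 each)
After Jun 7: 330 on hand, pool $4,770.87 (≈ $14.4572 each)
After Jun 11: 397 on hand, pool $5,842.87 (≈ $14.7176 each)
Jun 14, sell 196: 196/397 × $5,842.87 → $2,884.64
Total COGS = $2,218.13 + $2,884.64 = $5,102.77
Ending inventory (cost pool remaining) = $2,958.23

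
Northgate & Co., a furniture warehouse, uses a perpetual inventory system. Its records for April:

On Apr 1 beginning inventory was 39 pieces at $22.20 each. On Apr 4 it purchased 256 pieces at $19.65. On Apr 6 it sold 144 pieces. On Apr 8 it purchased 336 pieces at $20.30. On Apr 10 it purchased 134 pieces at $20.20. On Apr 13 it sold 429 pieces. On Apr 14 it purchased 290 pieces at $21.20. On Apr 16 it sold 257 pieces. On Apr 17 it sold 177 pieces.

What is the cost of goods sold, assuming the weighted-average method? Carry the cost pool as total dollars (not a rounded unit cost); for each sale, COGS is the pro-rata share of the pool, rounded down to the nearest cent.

COGS = $20,573.27

After Apr 1: 39 on hand, pool $865.80 (≈ $22.2000 each)
After Apr 4: 295 on hand, pool $5,896.20 (≈ $19.9871 each)
Apr 6, sell 144: 144/295 × $5,896.20 → $2,878.14
After Apr 8: 487 on hand, pool $9,838.86 (≈ $20.2030 each)
After Apr 10: 621 on hand, pool $12,545.66 (≈ $20.2024 each)
Apr 13, sell 429: 429/621 × $12,545.66 → $8,666.80
After Apr 14: 482 on hand, pool $10,026.86 (≈ $20.8026 each)
Apr 16, sell 257: 257/482 × $10,026.86 → $5,346.27
Apr 17, sell 177: 177/225 × $4,680.59 → $3,682.06
Total COGS = $2,878.14 + $8,666.80 + $5,346.27 + $3,682.06 = $20,573.27
Ending inventory (cost pool remaining) = $998.53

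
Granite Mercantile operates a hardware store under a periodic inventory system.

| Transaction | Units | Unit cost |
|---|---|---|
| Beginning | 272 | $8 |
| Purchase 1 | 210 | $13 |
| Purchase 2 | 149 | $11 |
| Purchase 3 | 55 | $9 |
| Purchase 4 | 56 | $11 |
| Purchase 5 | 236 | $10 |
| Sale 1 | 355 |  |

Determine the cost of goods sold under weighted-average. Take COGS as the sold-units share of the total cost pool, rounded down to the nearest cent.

Sale 1, sell 355: 355/978 × $10,016.00 → $3,635.66
Ending inventory (cost pool remaining) = $6,380.34
Check: goods available $10,016.00 = COGS $3,635.66 + ending $6,380.34

COGS = $3,635.66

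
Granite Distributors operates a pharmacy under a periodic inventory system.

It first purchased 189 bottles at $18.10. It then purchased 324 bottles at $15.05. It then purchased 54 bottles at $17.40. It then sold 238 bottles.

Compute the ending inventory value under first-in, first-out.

Ending inventory = $5,078.35

Sale 1 (238) [FIFO — oldest first]: 189 @ $18.10 + 49 @ $15.05 = $4,158.35
Ending inventory: 275 @ $15.05 + 54 @ $17.40 = $5,078.35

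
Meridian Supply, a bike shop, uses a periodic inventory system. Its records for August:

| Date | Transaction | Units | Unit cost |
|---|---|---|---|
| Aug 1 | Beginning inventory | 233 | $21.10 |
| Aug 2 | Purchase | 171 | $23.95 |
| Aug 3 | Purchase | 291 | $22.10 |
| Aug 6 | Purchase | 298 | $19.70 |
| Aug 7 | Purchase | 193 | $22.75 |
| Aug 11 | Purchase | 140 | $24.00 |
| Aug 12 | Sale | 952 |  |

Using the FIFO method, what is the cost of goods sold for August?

COGS = $20,505.75

Aug 12, 952 sold [FIFO — oldest first]: 233 @ $21.10 + 171 @ $23.95 + 291 @ $22.10 + 257 @ $19.70 = $20,505.75
Ending inventory: 41 @ $19.70 + 193 @ $22.75 + 140 @ $24.00 = $8,558.45
Check: goods available $29,064.20 = COGS $20,505.75 + ending $8,558.45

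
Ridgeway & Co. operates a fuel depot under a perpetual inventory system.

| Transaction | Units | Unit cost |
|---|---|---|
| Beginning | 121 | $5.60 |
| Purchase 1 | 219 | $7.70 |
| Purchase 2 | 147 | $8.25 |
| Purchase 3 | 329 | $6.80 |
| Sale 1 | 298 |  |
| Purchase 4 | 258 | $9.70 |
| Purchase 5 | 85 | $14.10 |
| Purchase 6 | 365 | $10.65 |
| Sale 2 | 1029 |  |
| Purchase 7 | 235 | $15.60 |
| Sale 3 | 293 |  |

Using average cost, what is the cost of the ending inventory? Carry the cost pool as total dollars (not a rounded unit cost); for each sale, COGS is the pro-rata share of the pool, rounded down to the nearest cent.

Ending inventory = $1,762.72

After Beginning: 121 on hand, pool $677.60 (≈ $5.6000 each)
After Purchase 1: 340 on hand, pool $2,363.90 (≈ $6.9526 each)
After Purchase 2: 487 on hand, pool $3,576.65 (≈ $7.3443 each)
After Purchase 3: 816 on hand, pool $5,813.85 (≈ $7.1248 each)
Sale 1, sell 298: 298/816 × $5,813.85 → $2,123.19
After Purchase 4: 776 on hand, pool $6,193.26 (≈ $7.9810 each)
After Purchase 5: 861 on hand, pool $7,391.76 (≈ $8.5851 each)
After Purchase 6: 1226 on hand, pool $11,279.01 (≈ $9.1998 each)
Sale 2, sell 1029: 1029/1226 × $11,279.01 → $9,466.64
After Purchase 7: 432 on hand, pool $5,478.37 (≈ $12.6814 each)
Sale 3, sell 293: 293/432 × $5,478.37 → $3,715.65
Total COGS = $2,123.19 + $9,466.64 + $3,715.65 = $15,305.48
Ending inventory (cost pool remaining) = $1,762.72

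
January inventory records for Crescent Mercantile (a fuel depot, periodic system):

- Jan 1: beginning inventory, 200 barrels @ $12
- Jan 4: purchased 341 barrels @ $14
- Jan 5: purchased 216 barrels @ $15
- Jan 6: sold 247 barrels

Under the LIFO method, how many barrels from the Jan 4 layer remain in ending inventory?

310

Jan 6, 247 sold [LIFO — newest first]: 216 @ $15 + 31 @ $14 = $3,674
Ending inventory: 200 @ $12 + 310 @ $14 = $6,740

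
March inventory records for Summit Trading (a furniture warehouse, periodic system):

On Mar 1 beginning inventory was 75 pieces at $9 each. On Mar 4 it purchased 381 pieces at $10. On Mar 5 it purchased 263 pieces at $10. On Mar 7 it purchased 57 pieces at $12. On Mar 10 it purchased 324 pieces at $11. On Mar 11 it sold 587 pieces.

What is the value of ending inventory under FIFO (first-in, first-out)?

Mar 11, 587 sold [FIFO — oldest first]: 75 @ $9 + 381 @ $10 + 131 @ $10 = $5,795
Ending inventory: 132 @ $10 + 57 @ $12 + 324 @ $11 = $5,568

Ending inventory = $5,568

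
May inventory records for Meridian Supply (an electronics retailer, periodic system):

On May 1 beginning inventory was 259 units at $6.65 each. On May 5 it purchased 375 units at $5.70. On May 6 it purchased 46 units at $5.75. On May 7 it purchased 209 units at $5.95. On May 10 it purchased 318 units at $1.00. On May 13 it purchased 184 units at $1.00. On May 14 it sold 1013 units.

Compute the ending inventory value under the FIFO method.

May 14, 1013 sold [FIFO — oldest first]: 259 @ $6.65 + 375 @ $5.70 + 46 @ $5.75 + 209 @ $5.95 + 124 @ $1.00 = $5,491.90
Ending inventory: 194 @ $1.00 + 184 @ $1.00 = $378.00
Check: goods available $5,869.90 = COGS $5,491.90 + ending $378.00

Ending inventory = $378.00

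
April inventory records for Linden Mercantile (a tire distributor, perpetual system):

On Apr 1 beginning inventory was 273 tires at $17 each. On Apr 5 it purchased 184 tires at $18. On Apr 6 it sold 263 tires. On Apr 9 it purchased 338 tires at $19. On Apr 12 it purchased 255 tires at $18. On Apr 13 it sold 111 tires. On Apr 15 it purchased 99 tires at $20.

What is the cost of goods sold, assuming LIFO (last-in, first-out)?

Apr 6, 263 sold [LIFO — newest first]: 184 @ $18 + 79 @ $17 = $4,655
Apr 13, 111 sold [LIFO — newest first]: 111 @ $18 = $1,998
Total COGS = $4,655 + $1,998 = $6,653
Ending inventory: 194 @ $17 + 338 @ $19 + 144 @ $18 + 99 @ $20 = $14,292

COGS = $6,653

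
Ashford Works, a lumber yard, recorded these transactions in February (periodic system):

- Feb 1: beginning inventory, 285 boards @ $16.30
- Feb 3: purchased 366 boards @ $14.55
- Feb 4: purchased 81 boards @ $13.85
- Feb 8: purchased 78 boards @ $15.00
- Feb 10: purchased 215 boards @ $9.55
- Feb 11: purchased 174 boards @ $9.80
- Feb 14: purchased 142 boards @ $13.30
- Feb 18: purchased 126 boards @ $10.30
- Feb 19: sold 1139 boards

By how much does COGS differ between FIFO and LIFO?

FIFO COGS: 285 @ $16.30 + 366 @ $14.55 + 81 @ $13.85 + 78 @ $15.00 + 215 @ $9.55 + 114 @ $9.80 = $15,433.10
LIFO COGS: 126 @ $10.30 + 142 @ $13.30 + 174 @ $9.80 + 215 @ $9.55 + 78 @ $15.00 + 81 @ $13.85 + 323 @ $14.55 = $13,936.35
Difference = |$15,433.10 − $13,936.35| = $1,496.75

$1,496.75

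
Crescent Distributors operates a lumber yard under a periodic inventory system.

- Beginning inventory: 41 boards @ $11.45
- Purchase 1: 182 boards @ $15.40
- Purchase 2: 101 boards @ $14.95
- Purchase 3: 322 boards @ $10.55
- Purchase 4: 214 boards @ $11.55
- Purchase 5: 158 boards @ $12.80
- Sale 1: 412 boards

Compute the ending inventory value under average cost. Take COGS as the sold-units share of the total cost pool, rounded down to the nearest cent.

Sale 1, sell 412: 412/1018 × $12,673.40 → $5,129.11
Ending inventory (cost pool remaining) = $7,544.29
Check: goods available $12,673.40 = COGS $5,129.11 + ending $7,544.29

Ending inventory = $7,544.29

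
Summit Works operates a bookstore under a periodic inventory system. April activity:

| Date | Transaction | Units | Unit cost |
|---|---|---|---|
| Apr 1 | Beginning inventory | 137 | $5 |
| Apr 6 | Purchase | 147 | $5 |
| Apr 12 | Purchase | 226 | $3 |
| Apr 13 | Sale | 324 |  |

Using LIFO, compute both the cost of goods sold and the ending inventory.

Apr 13, 324 sold [LIFO — newest first]: 226 @ $3 + 98 @ $5 = $1,168
Ending inventory: 137 @ $5 + 49 @ $5 = $930

COGS = $1,168; ending inventory = $930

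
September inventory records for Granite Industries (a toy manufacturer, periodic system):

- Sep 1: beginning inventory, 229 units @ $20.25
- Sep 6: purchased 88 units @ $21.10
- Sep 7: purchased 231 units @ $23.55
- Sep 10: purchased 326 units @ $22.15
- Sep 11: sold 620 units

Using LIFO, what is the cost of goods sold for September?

COGS = $13,990.25

Sep 11, 620 sold [LIFO — newest first]: 326 @ $22.15 + 231 @ $23.55 + 63 @ $21.10 = $13,990.25
Ending inventory: 229 @ $20.25 + 25 @ $21.10 = $5,164.75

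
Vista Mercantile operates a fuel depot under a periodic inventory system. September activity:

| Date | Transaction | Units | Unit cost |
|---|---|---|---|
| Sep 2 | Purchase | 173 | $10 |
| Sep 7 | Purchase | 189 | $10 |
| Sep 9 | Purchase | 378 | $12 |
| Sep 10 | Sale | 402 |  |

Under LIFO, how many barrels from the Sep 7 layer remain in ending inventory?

165

Sep 10, 402 sold [LIFO — newest first]: 378 @ $12 + 24 @ $10 = $4,776
Ending inventory: 173 @ $10 + 165 @ $10 = $3,380
Check: goods available $8,156 = COGS $4,776 + ending $3,380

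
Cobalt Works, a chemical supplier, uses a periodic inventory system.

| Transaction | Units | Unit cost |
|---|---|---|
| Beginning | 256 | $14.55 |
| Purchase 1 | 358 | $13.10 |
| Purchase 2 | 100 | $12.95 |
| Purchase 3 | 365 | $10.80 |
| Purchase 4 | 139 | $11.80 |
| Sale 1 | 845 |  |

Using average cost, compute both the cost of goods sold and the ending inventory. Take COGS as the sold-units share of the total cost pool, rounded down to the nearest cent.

COGS = $10,608.84; ending inventory = $4,682.96

Sale 1, sell 845: 845/1218 × $15,291.80 → $10,608.84
Ending inventory (cost pool remaining) = $4,682.96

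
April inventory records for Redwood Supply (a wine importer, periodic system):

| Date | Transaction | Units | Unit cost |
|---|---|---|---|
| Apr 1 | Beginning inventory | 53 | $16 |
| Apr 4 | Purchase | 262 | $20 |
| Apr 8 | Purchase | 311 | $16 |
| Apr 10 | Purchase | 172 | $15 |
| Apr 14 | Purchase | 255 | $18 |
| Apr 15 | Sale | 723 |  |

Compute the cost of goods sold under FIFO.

COGS = $12,519

Apr 15, 723 sold [FIFO — oldest first]: 53 @ $16 + 262 @ $20 + 311 @ $16 + 97 @ $15 = $12,519
Ending inventory: 75 @ $15 + 255 @ $18 = $5,715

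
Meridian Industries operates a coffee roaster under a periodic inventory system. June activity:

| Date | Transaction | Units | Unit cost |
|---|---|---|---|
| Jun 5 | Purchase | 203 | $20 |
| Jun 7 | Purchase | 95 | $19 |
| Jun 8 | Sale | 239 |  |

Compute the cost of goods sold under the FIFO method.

Jun 8, 239 sold [FIFO — oldest first]: 203 @ $20 + 36 @ $19 = $4,744
Ending inventory: 59 @ $19 = $1,121
Check: goods available $5,865 = COGS $4,744 + ending $1,121

COGS = $4,744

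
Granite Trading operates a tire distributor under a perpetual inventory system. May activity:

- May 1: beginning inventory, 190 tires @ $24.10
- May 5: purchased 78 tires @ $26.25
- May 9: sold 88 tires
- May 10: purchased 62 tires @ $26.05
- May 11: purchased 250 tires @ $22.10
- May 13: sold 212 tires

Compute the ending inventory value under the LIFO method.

Ending inventory = $6,792.90

May 9, 88 sold [LIFO — newest first]: 78 @ $26.25 + 10 @ $24.10 = $2,288.50
May 13, 212 sold [LIFO — newest first]: 212 @ $22.10 = $4,685.20
Total COGS = $2,288.50 + $4,685.20 = $6,973.70
Ending inventory: 180 @ $24.10 + 62 @ $26.05 + 38 @ $22.10 = $6,792.90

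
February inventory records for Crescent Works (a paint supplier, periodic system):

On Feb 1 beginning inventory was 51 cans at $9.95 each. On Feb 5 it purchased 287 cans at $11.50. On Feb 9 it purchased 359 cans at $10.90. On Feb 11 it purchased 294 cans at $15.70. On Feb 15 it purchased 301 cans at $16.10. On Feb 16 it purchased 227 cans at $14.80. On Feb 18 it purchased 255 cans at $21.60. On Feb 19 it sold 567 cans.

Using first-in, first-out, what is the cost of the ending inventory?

Feb 19, 567 sold [FIFO — oldest first]: 51 @ $9.95 + 287 @ $11.50 + 229 @ $10.90 = $6,304.05
Ending inventory: 130 @ $10.90 + 294 @ $15.70 + 301 @ $16.10 + 227 @ $14.80 + 255 @ $21.60 = $19,746.50

Ending inventory = $19,746.50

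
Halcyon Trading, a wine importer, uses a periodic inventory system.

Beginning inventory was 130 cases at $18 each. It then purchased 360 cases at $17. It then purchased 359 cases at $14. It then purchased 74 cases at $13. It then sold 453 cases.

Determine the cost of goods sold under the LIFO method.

COGS = $6,328

Sale 1 (453) [LIFO — newest first]: 74 @ $13 + 359 @ $14 + 20 @ $17 = $6,328
Ending inventory: 130 @ $18 + 340 @ $17 = $8,120
Check: goods available $14,448 = COGS $6,328 + ending $8,120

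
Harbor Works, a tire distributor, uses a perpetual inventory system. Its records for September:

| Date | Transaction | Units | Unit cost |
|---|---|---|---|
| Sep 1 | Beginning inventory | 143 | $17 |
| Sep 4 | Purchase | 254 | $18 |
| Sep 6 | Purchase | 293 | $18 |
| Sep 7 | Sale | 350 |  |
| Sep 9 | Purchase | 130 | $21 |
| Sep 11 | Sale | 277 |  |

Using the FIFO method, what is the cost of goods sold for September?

COGS = $11,143

Sep 7, 350 sold [FIFO — oldest first]: 143 @ $17 + 207 @ $18 = $6,157
Sep 11, 277 sold [FIFO — oldest first]: 47 @ $18 + 230 @ $18 = $4,986
Total COGS = $6,157 + $4,986 = $11,143
Ending inventory: 63 @ $18 + 130 @ $21 = $3,864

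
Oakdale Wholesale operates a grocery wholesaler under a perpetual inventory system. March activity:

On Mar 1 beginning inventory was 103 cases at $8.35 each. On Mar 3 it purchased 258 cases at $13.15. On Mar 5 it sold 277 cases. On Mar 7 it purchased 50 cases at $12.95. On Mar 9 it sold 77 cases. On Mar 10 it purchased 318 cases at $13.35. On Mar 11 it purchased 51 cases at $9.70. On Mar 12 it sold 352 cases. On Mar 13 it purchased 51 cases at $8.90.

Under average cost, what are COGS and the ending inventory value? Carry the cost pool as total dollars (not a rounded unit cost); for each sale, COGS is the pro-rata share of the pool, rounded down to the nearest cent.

After Mar 1: 103 on hand, pool $860.05 (≈ $8.3500 each)
After Mar 3: 361 on hand, pool $4,252.75 (≈ $11.7805 each)
Mar 5, sell 277: 277/361 × $4,252.75 → $3,263.19
After Mar 7: 134 on hand, pool $1,637.06 (≈ $12.2169 each)
Mar 9, sell 77: 77/134 × $1,637.06 → $940.69
After Mar 10: 375 on hand, pool $4,941.67 (≈ $13.1778 each)
After Mar 11: 426 on hand, pool $5,436.37 (≈ $12.7614 each)
Mar 12, sell 352: 352/426 × $5,436.37 → $4,492.02
After Mar 13: 125 on hand, pool $1,398.25 (≈ $11.1860 each)
Total COGS = $3,263.19 + $940.69 + $4,492.02 = $8,695.90
Ending inventory (cost pool remaining) = $1,398.25

COGS = $8,695.90; ending inventory = $1,398.25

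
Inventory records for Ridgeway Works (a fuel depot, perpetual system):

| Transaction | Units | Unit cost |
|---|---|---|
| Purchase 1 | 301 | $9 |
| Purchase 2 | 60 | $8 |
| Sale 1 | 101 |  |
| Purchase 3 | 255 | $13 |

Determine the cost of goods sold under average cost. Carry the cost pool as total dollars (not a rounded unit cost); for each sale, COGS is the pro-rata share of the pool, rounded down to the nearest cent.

After Purchase 1: 301 on hand, pool $2,709.00 (≈ $9.0000 each)
After Purchase 2: 361 on hand, pool $3,189.00 (≈ $8.8338 each)
Sale 1, sell 101: 101/361 × $3,189.00 → $892.21
After Purchase 3: 515 on hand, pool $5,611.79 (≈ $10.8967 each)
Ending inventory (cost pool remaining) = $5,611.79

COGS = $892.21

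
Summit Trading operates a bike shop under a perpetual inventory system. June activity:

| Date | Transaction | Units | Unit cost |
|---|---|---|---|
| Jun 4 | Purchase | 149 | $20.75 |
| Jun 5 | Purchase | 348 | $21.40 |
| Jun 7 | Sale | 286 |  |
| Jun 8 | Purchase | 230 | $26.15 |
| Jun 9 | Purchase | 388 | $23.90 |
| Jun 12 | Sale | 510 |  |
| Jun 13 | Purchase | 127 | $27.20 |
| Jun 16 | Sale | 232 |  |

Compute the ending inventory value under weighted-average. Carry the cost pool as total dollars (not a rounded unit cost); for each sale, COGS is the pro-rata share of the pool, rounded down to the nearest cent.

Ending inventory = $5,306.26

After Jun 4: 149 on hand, pool $3,091.75 (≈ $20.7500 each)
After Jun 5: 497 on hand, pool $10,538.95 (≈ $21.2051 each)
Jun 7, sell 286: 286/497 × $10,538.95 → $6,064.66
After Jun 8: 441 on hand, pool $10,488.79 (≈ $23.7841 each)
After Jun 9: 829 on hand, pool $19,761.99 (≈ $23.8383 each)
Jun 12, sell 510: 510/829 × $19,761.99 → $12,157.55
After Jun 13: 446 on hand, pool $11,058.84 (≈ $24.7956 each)
Jun 16, sell 232: 232/446 × $11,058.84 → $5,752.58
Total COGS = $6,064.66 + $12,157.55 + $5,752.58 = $23,974.79
Ending inventory (cost pool remaining) = $5,306.26
Check: goods available $29,281.05 = COGS $23,974.79 + ending $5,306.26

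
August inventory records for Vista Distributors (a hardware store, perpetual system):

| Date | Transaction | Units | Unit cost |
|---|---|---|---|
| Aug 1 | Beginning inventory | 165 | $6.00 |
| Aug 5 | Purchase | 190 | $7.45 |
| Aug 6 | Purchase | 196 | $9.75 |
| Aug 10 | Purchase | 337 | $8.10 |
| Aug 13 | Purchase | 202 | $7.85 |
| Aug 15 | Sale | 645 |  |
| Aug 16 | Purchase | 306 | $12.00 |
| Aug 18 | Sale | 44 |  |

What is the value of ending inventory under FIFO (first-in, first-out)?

Ending inventory = $6,869.60

Aug 15, 645 sold [FIFO — oldest first]: 165 @ $6.00 + 190 @ $7.45 + 196 @ $9.75 + 94 @ $8.10 = $5,077.90
Aug 18, 44 sold [FIFO — oldest first]: 44 @ $8.10 = $356.40
Total COGS = $5,077.90 + $356.40 = $5,434.30
Ending inventory: 199 @ $8.10 + 202 @ $7.85 + 306 @ $12.00 = $6,869.60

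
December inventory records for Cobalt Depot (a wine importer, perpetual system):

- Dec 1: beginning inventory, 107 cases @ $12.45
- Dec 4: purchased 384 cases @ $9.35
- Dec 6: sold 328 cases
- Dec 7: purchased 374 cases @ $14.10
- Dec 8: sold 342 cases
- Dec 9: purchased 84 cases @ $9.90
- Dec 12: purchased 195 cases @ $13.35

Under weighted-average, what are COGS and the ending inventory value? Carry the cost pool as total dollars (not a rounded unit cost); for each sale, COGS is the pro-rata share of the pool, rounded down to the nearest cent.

COGS = $7,687.61; ending inventory = $5,943.19

After Dec 1: 107 on hand, pool $1,332.15 (≈ $12.4500 each)
After Dec 4: 491 on hand, pool $4,922.55 (≈ $10.0256 each)
Dec 6, sell 328: 328/491 × $4,922.55 → $3,288.38
After Dec 7: 537 on hand, pool $6,907.57 (≈ $12.8633 each)
Dec 8, sell 342: 342/537 × $6,907.57 → $4,399.23
After Dec 9: 279 on hand, pool $3,339.94 (≈ $11.9711 each)
After Dec 12: 474 on hand, pool $5,943.19 (≈ $12.5384 each)
Total COGS = $3,288.38 + $4,399.23 = $7,687.61
Ending inventory (cost pool remaining) = $5,943.19
Check: goods available $13,630.80 = COGS $7,687.61 + ending $5,943.19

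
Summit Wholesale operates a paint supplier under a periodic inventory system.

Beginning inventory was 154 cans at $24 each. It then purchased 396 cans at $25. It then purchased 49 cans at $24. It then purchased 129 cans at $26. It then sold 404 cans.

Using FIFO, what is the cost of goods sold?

Sale 1 (404) [FIFO — oldest first]: 154 @ $24 + 250 @ $25 = $9,946
Ending inventory: 146 @ $25 + 49 @ $24 + 129 @ $26 = $8,180

COGS = $9,946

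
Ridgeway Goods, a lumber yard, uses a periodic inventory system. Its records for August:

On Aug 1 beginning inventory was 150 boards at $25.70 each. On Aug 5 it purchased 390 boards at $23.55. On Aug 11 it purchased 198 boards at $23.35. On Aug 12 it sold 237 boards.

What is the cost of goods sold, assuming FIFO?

COGS = $5,903.85

Aug 12, 237 sold [FIFO — oldest first]: 150 @ $25.70 + 87 @ $23.55 = $5,903.85
Ending inventory: 303 @ $23.55 + 198 @ $23.35 = $11,758.95
Check: goods available $17,662.80 = COGS $5,903.85 + ending $11,758.95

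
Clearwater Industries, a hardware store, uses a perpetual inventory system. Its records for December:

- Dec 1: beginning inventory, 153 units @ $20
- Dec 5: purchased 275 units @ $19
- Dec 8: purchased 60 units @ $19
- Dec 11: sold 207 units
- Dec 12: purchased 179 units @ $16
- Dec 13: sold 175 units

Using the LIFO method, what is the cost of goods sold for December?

COGS = $6,733

Dec 11, 207 sold [LIFO — newest first]: 60 @ $19 + 147 @ $19 = $3,933
Dec 13, 175 sold [LIFO — newest first]: 175 @ $16 = $2,800
Total COGS = $3,933 + $2,800 = $6,733
Ending inventory: 153 @ $20 + 128 @ $19 + 4 @ $16 = $5,556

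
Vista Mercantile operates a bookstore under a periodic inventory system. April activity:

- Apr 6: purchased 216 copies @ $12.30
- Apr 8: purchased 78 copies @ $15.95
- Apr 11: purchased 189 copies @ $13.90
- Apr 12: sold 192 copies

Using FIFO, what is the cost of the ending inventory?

Ending inventory = $4,166.40

Apr 12, 192 sold [FIFO — oldest first]: 192 @ $12.30 = $2,361.60
Ending inventory: 24 @ $12.30 + 78 @ $15.95 + 189 @ $13.90 = $4,166.40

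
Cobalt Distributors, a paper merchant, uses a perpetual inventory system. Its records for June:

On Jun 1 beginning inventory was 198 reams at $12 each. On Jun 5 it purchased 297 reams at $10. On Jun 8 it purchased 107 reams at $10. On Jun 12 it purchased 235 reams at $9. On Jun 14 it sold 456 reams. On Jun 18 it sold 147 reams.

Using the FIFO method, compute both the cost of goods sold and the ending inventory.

COGS = $6,425; ending inventory = $2,106

Jun 14, 456 sold [FIFO — oldest first]: 198 @ $12 + 258 @ $10 = $4,956
Jun 18, 147 sold [FIFO — oldest first]: 39 @ $10 + 107 @ $10 + 1 @ $9 = $1,469
Total COGS = $4,956 + $1,469 = $6,425
Ending inventory: 234 @ $9 = $2,106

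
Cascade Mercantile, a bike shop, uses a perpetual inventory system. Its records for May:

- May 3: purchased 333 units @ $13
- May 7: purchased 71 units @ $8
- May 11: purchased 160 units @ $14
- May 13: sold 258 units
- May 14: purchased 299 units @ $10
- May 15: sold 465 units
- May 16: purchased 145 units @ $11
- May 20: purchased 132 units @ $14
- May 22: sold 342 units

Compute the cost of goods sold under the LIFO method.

May 13, 258 sold [LIFO — newest first]: 160 @ $14 + 71 @ $8 + 27 @ $13 = $3,159
May 15, 465 sold [LIFO — newest first]: 299 @ $10 + 166 @ $13 = $5,148
May 22, 342 sold [LIFO — newest first]: 132 @ $14 + 145 @ $11 + 65 @ $13 = $4,288
Total COGS = $3,159 + $5,148 + $4,288 = $12,595
Ending inventory: 75 @ $13 = $975

COGS = $12,595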